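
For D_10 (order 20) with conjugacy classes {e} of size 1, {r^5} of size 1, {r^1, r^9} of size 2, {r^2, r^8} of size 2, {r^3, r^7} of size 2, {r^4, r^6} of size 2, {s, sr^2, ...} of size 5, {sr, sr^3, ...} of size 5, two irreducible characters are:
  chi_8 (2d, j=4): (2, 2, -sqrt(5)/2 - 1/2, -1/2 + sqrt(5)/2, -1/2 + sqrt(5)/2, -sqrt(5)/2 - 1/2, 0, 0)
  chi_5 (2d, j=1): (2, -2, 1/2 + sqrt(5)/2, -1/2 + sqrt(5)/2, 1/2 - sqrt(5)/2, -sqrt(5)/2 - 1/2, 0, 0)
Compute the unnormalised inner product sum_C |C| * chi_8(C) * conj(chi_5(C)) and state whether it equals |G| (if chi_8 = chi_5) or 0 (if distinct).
Sum = 0; so <chi_8, chi_5> = 0 (distinct irreducibles are orthogonal).

Argument: Compute term by term over conjugacy classes (|C| * chi_8(C) * conj(chi_5(C))):
  1*(2)*conj(2) + 1*(2)*conj(-2) + 2*(-sqrt(5)/2 - 1/2)*conj(1/2 + sqrt(5)/2) + 2*(-1/2 + sqrt(5)/2)*conj(-1/2 + sqrt(5)/2) + 2*(-1/2 + sqrt(5)/2)*conj(1/2 - sqrt(5)/2) + 2*(-sqrt(5)/2 - 1/2)*conj(-sqrt(5)/2 - 1/2) + 5*(0)*conj(0) + 5*(0)*conj(0)
  = (4) + (-4) + (-3 - sqrt(5)) + (3 - sqrt(5)) + (-3 + sqrt(5)) + (sqrt(5) + 3) + (0) + (0)
  = 0.
Dividing by |G| = 20 gives 0/20 = 0, matching the row-orthogonality relation <chi_8, chi_5> = [chi_8 = chi_5].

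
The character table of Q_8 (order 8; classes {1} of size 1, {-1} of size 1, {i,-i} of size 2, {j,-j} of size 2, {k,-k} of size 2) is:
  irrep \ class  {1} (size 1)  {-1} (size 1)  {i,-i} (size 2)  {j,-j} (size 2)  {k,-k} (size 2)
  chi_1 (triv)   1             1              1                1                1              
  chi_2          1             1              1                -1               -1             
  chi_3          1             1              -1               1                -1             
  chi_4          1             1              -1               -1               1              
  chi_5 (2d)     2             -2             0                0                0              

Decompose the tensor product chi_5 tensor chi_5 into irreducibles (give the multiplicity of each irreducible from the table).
chi_5 tensor chi_5 = chi_1 + chi_2 + chi_3 + chi_4 (all other irreducibles have multiplicity 0).

Details: The character of a tensor product is the pointwise product (chi_5 * chi_5)(C) = chi_5(C) * chi_5(C):
  {1}: (2)*(2), {-1}: (-2)*(-2), {i,-i}: (0)*(0), {j,-j}: (0)*(0), {k,-k}: (0)*(0)
so (chi_5 * chi_5) takes values
  {1} -> 4, {-1} -> 4, {i,-i} -> 0, {j,-j} -> 0, {k,-k} -> 0.
Now take the inner product of this character with each irreducible chi from the table, <chi_5*chi_5, chi> = (1/8) sum_C |C| (chi_5*chi_5)(C) conj(chi(C)):
  <chi_5*chi_5, chi_1> = (1/8)[1*(4)*conj(1) + 1*(4)*conj(1) + 2*(0)*conj(1) + 2*(0)*conj(1) + 2*(0)*conj(1)]
      = (1/8)[(4) + (4) + (0) + (0) + (0)] = 8/8 = 1
  <chi_5*chi_5, chi_2> = (1/8)[1*(4)*conj(1) + 1*(4)*conj(1) + 2*(0)*conj(1) + 2*(0)*conj(-1) + 2*(0)*conj(-1)]
      = (1/8)[(4) + (4) + (0) + (0) + (0)] = 8/8 = 1
  <chi_5*chi_5, chi_3> = (1/8)[1*(4)*conj(1) + 1*(4)*conj(1) + 2*(0)*conj(-1) + 2*(0)*conj(1) + 2*(0)*conj(-1)]
      = (1/8)[(4) + (4) + (0) + (0) + (0)] = 8/8 = 1
  <chi_5*chi_5, chi_4> = (1/8)[1*(4)*conj(1) + 1*(4)*conj(1) + 2*(0)*conj(-1) + 2*(0)*conj(-1) + 2*(0)*conj(1)]
      = (1/8)[(4) + (4) + (0) + (0) + (0)] = 8/8 = 1
  <chi_5*chi_5, chi_5> = (1/8)[1*(4)*conj(2) + 1*(4)*conj(-2) + 2*(0)*conj(0) + 2*(0)*conj(0) + 2*(0)*conj(0)]
      = (1/8)[(8) + (-8) + (0) + (0) + (0)] = 0/8 = 0
Hence the multiplicities are chi_1: 1, chi_2: 1, chi_3: 1, chi_4: 1. Dimension check: dim(chi_5)*dim(chi_5) = 2*2 = 4 and sum (mult * dim) = 1*1 + 1*1 + 1*1 + 1*1 = 4.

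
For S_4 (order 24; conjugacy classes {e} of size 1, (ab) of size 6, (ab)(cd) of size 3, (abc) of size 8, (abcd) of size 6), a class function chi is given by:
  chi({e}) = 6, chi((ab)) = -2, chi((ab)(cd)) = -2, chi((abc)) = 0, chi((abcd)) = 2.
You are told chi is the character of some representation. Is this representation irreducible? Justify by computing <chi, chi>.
Not irreducible (reducible): <chi, chi> = 4 > 1.

Why: <chi, chi> = (1/|G|) sum_C |C| * |chi(C)|^2 = (1/24)[1*|6|^2 + 6*|-2|^2 + 3*|-2|^2 + 8*|0|^2 + 6*|2|^2]
  = (1/24)[(36) + (24) + (12) + (0) + (24)] = 96/24 = 4.
A character is irreducible iff <chi, chi> = 1, so this representation is reducible.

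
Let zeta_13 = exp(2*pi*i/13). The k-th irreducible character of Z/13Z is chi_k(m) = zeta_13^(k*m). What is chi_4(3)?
chi_4(3) = zeta_13^12 = exp(-2*I*pi/13)

Argument: chi_4(3) = zeta_13^(4*3) = zeta_13^12. Since zeta_13^13 = 1, this equals zeta_13^12 = exp(2*pi*i*12/13) = exp(-2*I*pi/13).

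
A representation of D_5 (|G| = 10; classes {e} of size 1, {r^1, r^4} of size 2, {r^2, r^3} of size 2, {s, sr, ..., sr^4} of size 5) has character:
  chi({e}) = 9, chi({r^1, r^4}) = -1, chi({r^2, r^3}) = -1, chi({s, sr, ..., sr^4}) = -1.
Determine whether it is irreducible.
Not irreducible (reducible): <chi, chi> = 9 > 1.

Working: <chi, chi> = (1/|G|) sum_C |C| * |chi(C)|^2 = (1/10)[1*|9|^2 + 2*|-1|^2 + 2*|-1|^2 + 5*|-1|^2]
  = (1/10)[(81) + (2) + (2) + (5)] = 90/10 = 9.
A character is irreducible iff <chi, chi> = 1, so this representation is reducible.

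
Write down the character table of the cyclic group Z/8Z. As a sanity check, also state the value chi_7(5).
Character table of Z/8Z (irreps indexed chi_0,...,chi_7 with chi_k(m) = zeta_8^(k*m), zeta_8 = exp(2*pi*i/8)):
  irrep \ class  {0} (size 1)  {1} (size 1)    {2} (size 1)  {3} (size 1)    {4} (size 1)  {5} (size 1)    {6} (size 1)  {7} (size 1)  
  chi_0          1             1               1             1               1             1               1             1             
  chi_1          1             exp(I*pi/4)     I             exp(3*I*pi/4)   -1            exp(-3*I*pi/4)  -I            exp(-I*pi/4)  
  chi_2          1             I               -1            -I              1             I               -1            -I            
  chi_3          1             exp(3*I*pi/4)   -I            exp(I*pi/4)     -1            exp(-I*pi/4)    I             exp(-3*I*pi/4)
  chi_4          1             -1              1             -1              1             -1              1             -1            
  chi_5          1             exp(-3*I*pi/4)  I             exp(-I*pi/4)    -1            exp(I*pi/4)     -I            exp(3*I*pi/4) 
  chi_6          1             -I              -1            I               1             -I              -1            I             
  chi_7          1             exp(-I*pi/4)    -I            exp(-3*I*pi/4)  -1            exp(3*I*pi/4)   I             exp(I*pi/4)   

Spot check: chi_7(5) = zeta_8^(7*5) = zeta_8^35 = exp(3*I*pi/4).

Justification: Z/8Z is abelian, so all 8 irreducible complex representations are 1-dimensional. They are given by chi_k(m) = zeta_8^(k*m) for k = 0,...,7. Row orthogonality: sum_m chi_k(m) conj(chi_l(m)) = 8 * [k = l].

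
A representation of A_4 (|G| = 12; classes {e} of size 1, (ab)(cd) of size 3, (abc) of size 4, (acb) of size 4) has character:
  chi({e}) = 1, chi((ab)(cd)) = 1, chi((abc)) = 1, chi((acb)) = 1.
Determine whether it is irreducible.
Irreducible: <chi, chi> = 1.

Argument: <chi, chi> = (1/|G|) sum_C |C| * |chi(C)|^2 = (1/12)[1*|1|^2 + 3*|1|^2 + 4*|1|^2 + 4*|1|^2]
  = (1/12)[(1) + (3) + (4) + (4)] = 12/12 = 1.
(Exp terms are combined using exp(i*s)*conj(exp(i*t)) = exp(i*(s-t)), and sums of them are collapsed using the identity that for every m > 1 the m distinct m-th roots of unity sum to 0, e.g. 1 + exp(2*I*pi/3) + exp(-2*I*pi/3) = 0.)
A character is irreducible iff <chi, chi> = 1, so this representation is irreducible.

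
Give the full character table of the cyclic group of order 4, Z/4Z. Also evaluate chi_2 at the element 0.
Character table of Z/4Z (irreps indexed chi_0,...,chi_3 with chi_k(m) = zeta_4^(k*m), zeta_4 = exp(2*pi*i/4)):
  irrep \ class  {0} (size 1)  {1} (size 1)  {2} (size 1)  {3} (size 1)
  chi_0          1             1             1             1           
  chi_1          1             I             -1            -I          
  chi_2          1             -1            1             -1          
  chi_3          1             -I            -1            I           

Spot check: chi_2(0) = zeta_4^(2*0) = zeta_4^0 = 1.

Explanation: Z/4Z is abelian, so all 4 irreducible complex representations are 1-dimensional. They are given by chi_k(m) = zeta_4^(k*m) for k = 0,...,3. Row orthogonality: sum_m chi_k(m) conj(chi_l(m)) = 4 * [k = l].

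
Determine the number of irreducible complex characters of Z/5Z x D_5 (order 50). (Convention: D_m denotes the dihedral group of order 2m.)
20

Why: The number of irreducible complex representations of a finite group equals its number of conjugacy classes. For a direct product, #classes(G x H) = #classes(G) * #classes(H). Z/5Z has 5 classes (abelian), D_5 has 4 classes, so 5 * 4 = 20, so Z/5Z x D_5 (order 50) has exactly 20 irreducible complex representations.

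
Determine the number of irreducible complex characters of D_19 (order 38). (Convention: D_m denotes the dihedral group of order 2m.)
11

Argument: The number of irreducible complex representations of a finite group equals its number of conjugacy classes. D_19 has 11 conjugacy classes ((n+3)/2 for n odd), so D_19 (order 38) has exactly 11 irreducible complex representations.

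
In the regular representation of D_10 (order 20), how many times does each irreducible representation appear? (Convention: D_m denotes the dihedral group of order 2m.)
Each irreducible V_i of dimension d_i appears with multiplicity d_i, i.e. rho_reg = (direct sum over all irreducibles V_i) d_i V_i. The irreducible dimensions for D_10 are 1, 1, 1, 1, 2, 2, 2, 2: 4 irreducibles of dimension 1, each with multiplicity 1; 4 irreducibles of dimension 2, each with multiplicity 2. Total dimension 4*1*1 + 4*2*2 = 20 = |G|.

Explanation: General theorem: in the regular representation of a finite group G, each irreducible appears with multiplicity equal to its dimension. Check: dim(rho_reg) = sum d_i^2 = 1 + 1 + 1 + 1 + 4 + 4 + 4 + 4 = 20 = |G|.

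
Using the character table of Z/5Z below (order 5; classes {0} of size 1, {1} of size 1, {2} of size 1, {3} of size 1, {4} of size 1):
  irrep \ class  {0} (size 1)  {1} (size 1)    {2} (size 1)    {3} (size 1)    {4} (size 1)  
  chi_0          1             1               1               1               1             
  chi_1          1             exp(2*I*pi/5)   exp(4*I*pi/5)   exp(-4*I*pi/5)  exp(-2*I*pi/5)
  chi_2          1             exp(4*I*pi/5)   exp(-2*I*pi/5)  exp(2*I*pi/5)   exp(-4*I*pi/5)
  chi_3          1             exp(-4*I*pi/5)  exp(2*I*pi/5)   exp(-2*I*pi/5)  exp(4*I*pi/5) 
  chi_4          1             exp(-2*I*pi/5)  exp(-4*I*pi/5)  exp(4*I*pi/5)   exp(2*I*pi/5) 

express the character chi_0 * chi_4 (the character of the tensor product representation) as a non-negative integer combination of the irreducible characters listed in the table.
chi_0 tensor chi_4 = chi_4 (all other irreducibles have multiplicity 0).

Proof sketch: The character of a tensor product is the pointwise product (chi_0 * chi_4)(C) = chi_0(C) * chi_4(C):
  {0}: (1)*(1), {1}: (1)*(exp(-2*I*pi/5)), {2}: (1)*(exp(-4*I*pi/5)), {3}: (1)*(exp(4*I*pi/5)), {4}: (1)*(exp(2*I*pi/5))
so (chi_0 * chi_4) takes values
  {0} -> 1, {1} -> exp(-2*I*pi/5), {2} -> exp(-4*I*pi/5), {3} -> exp(4*I*pi/5), {4} -> exp(2*I*pi/5).
Now take the inner product of this character with each irreducible chi from the table, <chi_0*chi_4, chi> = (1/5) sum_C |C| (chi_0*chi_4)(C) conj(chi(C)):
  <chi_0*chi_4, chi_0> = (1/5)[1*(1)*conj(1) + 1*(exp(-2*I*pi/5))*conj(1) + 1*(exp(-4*I*pi/5))*conj(1) + 1*(exp(4*I*pi/5))*conj(1) + 1*(exp(2*I*pi/5))*conj(1)]
      = (1/5)[(1) + (exp(-2*I*pi/5)) + (exp(-4*I*pi/5)) + (exp(4*I*pi/5)) + (exp(2*I*pi/5))] = 0/5 = 0
  <chi_0*chi_4, chi_1> = (1/5)[1*(1)*conj(1) + 1*(exp(-2*I*pi/5))*conj(exp(2*I*pi/5)) + 1*(exp(-4*I*pi/5))*conj(exp(4*I*pi/5)) + 1*(exp(4*I*pi/5))*conj(exp(-4*I*pi/5)) + 1*(exp(2*I*pi/5))*conj(exp(-2*I*pi/5))]
      = (1/5)[(1) + (exp(-4*I*pi/5)) + (exp(2*I*pi/5)) + (exp(-2*I*pi/5)) + (exp(4*I*pi/5))] = 0/5 = 0
  <chi_0*chi_4, chi_2> = (1/5)[1*(1)*conj(1) + 1*(exp(-2*I*pi/5))*conj(exp(4*I*pi/5)) + 1*(exp(-4*I*pi/5))*conj(exp(-2*I*pi/5)) + 1*(exp(4*I*pi/5))*conj(exp(2*I*pi/5)) + 1*(exp(2*I*pi/5))*conj(exp(-4*I*pi/5))]
      = (1/5)[(1) + (exp(4*I*pi/5)) + (exp(-2*I*pi/5)) + (exp(2*I*pi/5)) + (exp(-4*I*pi/5))] = 0/5 = 0
  <chi_0*chi_4, chi_3> = (1/5)[1*(1)*conj(1) + 1*(exp(-2*I*pi/5))*conj(exp(-4*I*pi/5)) + 1*(exp(-4*I*pi/5))*conj(exp(2*I*pi/5)) + 1*(exp(4*I*pi/5))*conj(exp(-2*I*pi/5)) + 1*(exp(2*I*pi/5))*conj(exp(4*I*pi/5))]
      = (1/5)[(1) + (exp(2*I*pi/5)) + (exp(4*I*pi/5)) + (exp(-4*I*pi/5)) + (exp(-2*I*pi/5))] = 0/5 = 0
  <chi_0*chi_4, chi_4> = (1/5)[1*(1)*conj(1) + 1*(exp(-2*I*pi/5))*conj(exp(-2*I*pi/5)) + 1*(exp(-4*I*pi/5))*conj(exp(-4*I*pi/5)) + 1*(exp(4*I*pi/5))*conj(exp(4*I*pi/5)) + 1*(exp(2*I*pi/5))*conj(exp(2*I*pi/5))]
      = (1/5)[(1) + (1) + (1) + (1) + (1)] = 5/5 = 1
(Exp terms are combined using exp(i*s)*conj(exp(i*t)) = exp(i*(s-t)), and sums of them are collapsed using the identity that for every m > 1 the m distinct m-th roots of unity sum to 0, e.g. 1 + exp(2*I*pi/3) + exp(-2*I*pi/3) = 0.)
Hence the multiplicities are chi_4: 1. Dimension check: dim(chi_0)*dim(chi_4) = 1*1 = 1 and sum (mult * dim) = 1*1 = 1.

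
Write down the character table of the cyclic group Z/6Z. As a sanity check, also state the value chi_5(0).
Character table of Z/6Z (irreps indexed chi_0,...,chi_5 with chi_k(m) = zeta_6^(k*m), zeta_6 = exp(2*pi*i/6)):
  irrep \ class  {0} (size 1)  {1} (size 1)    {2} (size 1)    {3} (size 1)  {4} (size 1)    {5} (size 1)  
  chi_0          1             1               1               1             1               1             
  chi_1          1             exp(I*pi/3)     exp(2*I*pi/3)   -1            exp(-2*I*pi/3)  exp(-I*pi/3)  
  chi_2          1             exp(2*I*pi/3)   exp(-2*I*pi/3)  1             exp(2*I*pi/3)   exp(-2*I*pi/3)
  chi_3          1             -1              1               -1            1               -1            
  chi_4          1             exp(-2*I*pi/3)  exp(2*I*pi/3)   1             exp(-2*I*pi/3)  exp(2*I*pi/3) 
  chi_5          1             exp(-I*pi/3)    exp(-2*I*pi/3)  -1            exp(2*I*pi/3)   exp(I*pi/3)   

Spot check: chi_5(0) = zeta_6^(5*0) = zeta_6^0 = 1.

Details: Z/6Z is abelian, so all 6 irreducible complex representations are 1-dimensional. They are given by chi_k(m) = zeta_6^(k*m) for k = 0,...,5. Row orthogonality: sum_m chi_k(m) conj(chi_l(m)) = 6 * [k = l].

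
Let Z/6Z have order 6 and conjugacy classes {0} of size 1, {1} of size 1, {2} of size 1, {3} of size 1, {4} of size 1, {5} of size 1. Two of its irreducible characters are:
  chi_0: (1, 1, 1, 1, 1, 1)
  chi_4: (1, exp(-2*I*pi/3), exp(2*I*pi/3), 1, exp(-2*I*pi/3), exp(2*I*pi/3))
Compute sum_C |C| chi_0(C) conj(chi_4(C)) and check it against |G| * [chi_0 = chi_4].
Sum = 0; so <chi_0, chi_4> = 0 (distinct irreducibles are orthogonal).

Argument: Compute term by term over conjugacy classes (|C| * chi_0(C) * conj(chi_4(C))):
  1*(1)*conj(1) + 1*(1)*conj(exp(-2*I*pi/3)) + 1*(1)*conj(exp(2*I*pi/3)) + 1*(1)*conj(1) + 1*(1)*conj(exp(-2*I*pi/3)) + 1*(1)*conj(exp(2*I*pi/3))
  = (1) + (exp(2*I*pi/3)) + (exp(-2*I*pi/3)) + (1) + (exp(2*I*pi/3)) + (exp(-2*I*pi/3))
  = 0.
(Exp terms are combined using exp(i*s)*conj(exp(i*t)) = exp(i*(s-t)), and sums of them are collapsed using the identity that for every m > 1 the m distinct m-th roots of unity sum to 0, e.g. 1 + exp(2*I*pi/3) + exp(-2*I*pi/3) = 0.)
Dividing by |G| = 6 gives 0/6 = 0, matching the row-orthogonality relation <chi_0, chi_4> = [chi_0 = chi_4].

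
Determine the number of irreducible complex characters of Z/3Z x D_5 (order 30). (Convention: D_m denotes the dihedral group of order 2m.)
12

Solution. The number of irreducible complex representations of a finite group equals its number of conjugacy classes. For a direct product, #classes(G x H) = #classes(G) * #classes(H). Z/3Z has 3 classes (abelian), D_5 has 4 classes, so 3 * 4 = 12, so Z/3Z x D_5 (order 30) has exactly 12 irreducible complex representations.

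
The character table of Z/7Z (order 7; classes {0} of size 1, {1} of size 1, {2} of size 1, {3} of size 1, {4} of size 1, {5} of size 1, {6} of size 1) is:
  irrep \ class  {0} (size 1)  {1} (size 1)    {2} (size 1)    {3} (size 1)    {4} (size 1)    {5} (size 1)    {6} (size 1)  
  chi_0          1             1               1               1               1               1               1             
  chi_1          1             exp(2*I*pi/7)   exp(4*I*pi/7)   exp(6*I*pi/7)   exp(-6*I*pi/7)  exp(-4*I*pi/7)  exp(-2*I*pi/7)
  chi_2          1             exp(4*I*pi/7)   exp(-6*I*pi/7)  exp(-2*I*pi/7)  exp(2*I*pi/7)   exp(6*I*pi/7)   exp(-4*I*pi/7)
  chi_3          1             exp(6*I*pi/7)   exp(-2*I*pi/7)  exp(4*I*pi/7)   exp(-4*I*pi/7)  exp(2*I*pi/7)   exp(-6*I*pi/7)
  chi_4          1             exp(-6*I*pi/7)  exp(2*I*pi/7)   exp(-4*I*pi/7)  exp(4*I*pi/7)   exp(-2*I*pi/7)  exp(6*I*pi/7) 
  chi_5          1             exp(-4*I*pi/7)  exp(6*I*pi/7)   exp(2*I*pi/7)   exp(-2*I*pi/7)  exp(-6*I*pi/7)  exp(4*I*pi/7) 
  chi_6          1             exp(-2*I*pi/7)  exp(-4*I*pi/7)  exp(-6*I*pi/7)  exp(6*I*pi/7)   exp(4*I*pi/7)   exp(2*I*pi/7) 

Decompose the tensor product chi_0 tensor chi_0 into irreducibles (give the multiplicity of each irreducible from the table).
chi_0 tensor chi_0 = chi_0 (all other irreducibles have multiplicity 0).

Proof sketch: The character of a tensor product is the pointwise product (chi_0 * chi_0)(C) = chi_0(C) * chi_0(C):
  {0}: (1)*(1), {1}: (1)*(1), {2}: (1)*(1), {3}: (1)*(1), {4}: (1)*(1), {5}: (1)*(1), {6}: (1)*(1)
so (chi_0 * chi_0) takes values
  {0} -> 1, {1} -> 1, {2} -> 1, {3} -> 1, {4} -> 1, {5} -> 1, {6} -> 1.
Now take the inner product of this character with each irreducible chi from the table, <chi_0*chi_0, chi> = (1/7) sum_C |C| (chi_0*chi_0)(C) conj(chi(C)):
  <chi_0*chi_0, chi_0> = (1/7)[1*(1)*conj(1) + 1*(1)*conj(1) + 1*(1)*conj(1) + 1*(1)*conj(1) + 1*(1)*conj(1) + 1*(1)*conj(1) + 1*(1)*conj(1)]
      = (1/7)[(1) + (1) + (1) + (1) + (1) + (1) + (1)] = 7/7 = 1
  <chi_0*chi_0, chi_1> = (1/7)[1*(1)*conj(1) + 1*(1)*conj(exp(2*I*pi/7)) + 1*(1)*conj(exp(4*I*pi/7)) + 1*(1)*conj(exp(6*I*pi/7)) + 1*(1)*conj(exp(-6*I*pi/7)) + 1*(1)*conj(exp(-4*I*pi/7)) + 1*(1)*conj(exp(-2*I*pi/7))]
      = (1/7)[(1) + (exp(-2*I*pi/7)) + (exp(-4*I*pi/7)) + (exp(-6*I*pi/7)) + (exp(6*I*pi/7)) + (exp(4*I*pi/7)) + (exp(2*I*pi/7))] = 0/7 = 0
  <chi_0*chi_0, chi_2> = (1/7)[1*(1)*conj(1) + 1*(1)*conj(exp(4*I*pi/7)) + 1*(1)*conj(exp(-6*I*pi/7)) + 1*(1)*conj(exp(-2*I*pi/7)) + 1*(1)*conj(exp(2*I*pi/7)) + 1*(1)*conj(exp(6*I*pi/7)) + 1*(1)*conj(exp(-4*I*pi/7))]
      = (1/7)[(1) + (exp(-4*I*pi/7)) + (exp(6*I*pi/7)) + (exp(2*I*pi/7)) + (exp(-2*I*pi/7)) + (exp(-6*I*pi/7)) + (exp(4*I*pi/7))] = 0/7 = 0
  <chi_0*chi_0, chi_3> = (1/7)[1*(1)*conj(1) + 1*(1)*conj(exp(6*I*pi/7)) + 1*(1)*conj(exp(-2*I*pi/7)) + 1*(1)*conj(exp(4*I*pi/7)) + 1*(1)*conj(exp(-4*I*pi/7)) + 1*(1)*conj(exp(2*I*pi/7)) + 1*(1)*conj(exp(-6*I*pi/7))]
      = (1/7)[(1) + (exp(-6*I*pi/7)) + (exp(2*I*pi/7)) + (exp(-4*I*pi/7)) + (exp(4*I*pi/7)) + (exp(-2*I*pi/7)) + (exp(6*I*pi/7))] = 0/7 = 0
  <chi_0*chi_0, chi_4> = (1/7)[1*(1)*conj(1) + 1*(1)*conj(exp(-6*I*pi/7)) + 1*(1)*conj(exp(2*I*pi/7)) + 1*(1)*conj(exp(-4*I*pi/7)) + 1*(1)*conj(exp(4*I*pi/7)) + 1*(1)*conj(exp(-2*I*pi/7)) + 1*(1)*conj(exp(6*I*pi/7))]
      = (1/7)[(1) + (exp(6*I*pi/7)) + (exp(-2*I*pi/7)) + (exp(4*I*pi/7)) + (exp(-4*I*pi/7)) + (exp(2*I*pi/7)) + (exp(-6*I*pi/7))] = 0/7 = 0
  <chi_0*chi_0, chi_5> = (1/7)[1*(1)*conj(1) + 1*(1)*conj(exp(-4*I*pi/7)) + 1*(1)*conj(exp(6*I*pi/7)) + 1*(1)*conj(exp(2*I*pi/7)) + 1*(1)*conj(exp(-2*I*pi/7)) + 1*(1)*conj(exp(-6*I*pi/7)) + 1*(1)*conj(exp(4*I*pi/7))]
      = (1/7)[(1) + (exp(4*I*pi/7)) + (exp(-6*I*pi/7)) + (exp(-2*I*pi/7)) + (exp(2*I*pi/7)) + (exp(6*I*pi/7)) + (exp(-4*I*pi/7))] = 0/7 = 0
  <chi_0*chi_0, chi_6> = (1/7)[1*(1)*conj(1) + 1*(1)*conj(exp(-2*I*pi/7)) + 1*(1)*conj(exp(-4*I*pi/7)) + 1*(1)*conj(exp(-6*I*pi/7)) + 1*(1)*conj(exp(6*I*pi/7)) + 1*(1)*conj(exp(4*I*pi/7)) + 1*(1)*conj(exp(2*I*pi/7))]
      = (1/7)[(1) + (exp(2*I*pi/7)) + (exp(4*I*pi/7)) + (exp(6*I*pi/7)) + (exp(-6*I*pi/7)) + (exp(-4*I*pi/7)) + (exp(-2*I*pi/7))] = 0/7 = 0
(Exp terms are combined using exp(i*s)*conj(exp(i*t)) = exp(i*(s-t)), and sums of them are collapsed using the identity that for every m > 1 the m distinct m-th roots of unity sum to 0, e.g. 1 + exp(2*I*pi/3) + exp(-2*I*pi/3) = 0.)
Hence the multiplicities are chi_0: 1. Dimension check: dim(chi_0)*dim(chi_0) = 1*1 = 1 and sum (mult * dim) = 1*1 = 1.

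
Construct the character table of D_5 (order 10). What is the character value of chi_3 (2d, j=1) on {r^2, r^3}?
Conjugacy classes: {e} of size 1, {r^1, r^4} of size 2, {r^2, r^3} of size 2, {s, sr, ..., sr^4} of size 5.
Character table:
  irrep \ class              {e} (size 1)  {r^1, r^4} (size 2)  {r^2, r^3} (size 2)  {s, sr, ..., sr^4} (size 5)
  chi_1 (triv)               1             1                    1                    1                          
  chi_2 (sign: r->1, s->-1)  1             1                    1                    -1                         
  chi_3 (2d, j=1)            2             -1/2 + sqrt(5)/2     -sqrt(5)/2 - 1/2     0                          
  chi_4 (2d, j=2)            2             -sqrt(5)/2 - 1/2     -1/2 + sqrt(5)/2     0                          

Spot check: chi_3 (2d, j=1) on {r^2, r^3} = -sqrt(5)/2 - 1/2.

Solution. D_5 has order 2*5 = 10 with 4 conjugacy classes, hence 4 irreducibles. Sum of squared dims 1 + 1 + 4 + 4 = 10 = |G|. Linear characters come from the abelianisation; the 2-dimensional irreps have character r^k -> 2*cos(2*pi*j*k/5), reflections -> 0.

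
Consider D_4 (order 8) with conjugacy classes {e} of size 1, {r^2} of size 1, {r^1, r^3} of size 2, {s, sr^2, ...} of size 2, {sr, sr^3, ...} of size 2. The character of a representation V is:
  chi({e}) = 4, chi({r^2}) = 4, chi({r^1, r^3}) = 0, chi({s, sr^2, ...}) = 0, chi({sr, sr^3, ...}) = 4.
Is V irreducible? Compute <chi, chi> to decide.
Not irreducible (reducible): <chi, chi> = 8 > 1.

Explanation: <chi, chi> = (1/|G|) sum_C |C| * |chi(C)|^2 = (1/8)[1*|4|^2 + 1*|4|^2 + 2*|0|^2 + 2*|0|^2 + 2*|4|^2]
  = (1/8)[(16) + (16) + (0) + (0) + (32)] = 64/8 = 8.
A character is irreducible iff <chi, chi> = 1, so this representation is reducible.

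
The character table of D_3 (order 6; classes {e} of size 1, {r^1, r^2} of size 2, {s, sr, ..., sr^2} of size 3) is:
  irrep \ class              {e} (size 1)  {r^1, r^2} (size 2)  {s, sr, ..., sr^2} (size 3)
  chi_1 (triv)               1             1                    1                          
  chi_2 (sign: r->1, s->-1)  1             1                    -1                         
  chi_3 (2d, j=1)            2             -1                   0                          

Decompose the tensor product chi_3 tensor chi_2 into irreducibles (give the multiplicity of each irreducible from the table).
chi_3 tensor chi_2 = chi_3 (all other irreducibles have multiplicity 0).

Reasoning: The character of a tensor product is the pointwise product (chi_3 * chi_2)(C) = chi_3(C) * chi_2(C):
  {e}: (2)*(1), {r^1, r^2}: (-1)*(1), {s, sr, ..., sr^2}: (0)*(-1)
so (chi_3 * chi_2) takes values
  {e} -> 2, {r^1, r^2} -> -1, {s, sr, ..., sr^2} -> 0.
Now take the inner product of this character with each irreducible chi from the table, <chi_3*chi_2, chi> = (1/6) sum_C |C| (chi_3*chi_2)(C) conj(chi(C)):
  <chi_3*chi_2, chi_1> = (1/6)[1*(2)*conj(1) + 2*(-1)*conj(1) + 3*(0)*conj(1)]
      = (1/6)[(2) + (-2) + (0)] = 0/6 = 0
  <chi_3*chi_2, chi_2> = (1/6)[1*(2)*conj(1) + 2*(-1)*conj(1) + 3*(0)*conj(-1)]
      = (1/6)[(2) + (-2) + (0)] = 0/6 = 0
  <chi_3*chi_2, chi_3> = (1/6)[1*(2)*conj(2) + 2*(-1)*conj(-1) + 3*(0)*conj(0)]
      = (1/6)[(4) + (2) + (0)] = 6/6 = 1
Hence the multiplicities are chi_3: 1. Dimension check: dim(chi_3)*dim(chi_2) = 2*1 = 2 and sum (mult * dim) = 1*2 = 2.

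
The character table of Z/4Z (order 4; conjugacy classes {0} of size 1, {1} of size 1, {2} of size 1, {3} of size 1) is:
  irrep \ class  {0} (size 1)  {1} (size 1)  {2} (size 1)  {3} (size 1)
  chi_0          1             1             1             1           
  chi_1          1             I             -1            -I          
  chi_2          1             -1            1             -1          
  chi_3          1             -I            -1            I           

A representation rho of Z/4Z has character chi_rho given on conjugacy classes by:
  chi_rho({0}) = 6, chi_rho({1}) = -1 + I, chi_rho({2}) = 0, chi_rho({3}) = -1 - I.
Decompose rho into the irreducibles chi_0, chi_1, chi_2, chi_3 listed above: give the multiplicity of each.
Multiplicities: chi_0: 1, chi_1: 2, chi_2: 2, chi_3: 1.

Working: Use <chi_rho, chi> = (1/|G|) sum_C |C| * chi_rho(C) * conj(chi(C)) with |G| = 4 for each irreducible chi in the table:
  <chi_rho, chi_0> = (1/4)[1*(6)*conj(1) + 1*(-1 + I)*conj(1) + 1*(0)*conj(1) + 1*(-1 - I)*conj(1)]
      = (1/4)[(6) + (-1 + I) + (0) + (-1 - I)] = 4/4 = 1
  <chi_rho, chi_1> = (1/4)[1*(6)*conj(1) + 1*(-1 + I)*conj(I) + 1*(0)*conj(-1) + 1*(-1 - I)*conj(-I)]
      = (1/4)[(6) + (1 + I) + (0) + (1 - I)] = 8/4 = 2
  <chi_rho, chi_2> = (1/4)[1*(6)*conj(1) + 1*(-1 + I)*conj(-1) + 1*(0)*conj(1) + 1*(-1 - I)*conj(-1)]
      = (1/4)[(6) + (1 - I) + (0) + (1 + I)] = 8/4 = 2
  <chi_rho, chi_3> = (1/4)[1*(6)*conj(1) + 1*(-1 + I)*conj(-I) + 1*(0)*conj(-1) + 1*(-1 - I)*conj(I)]
      = (1/4)[(6) + (-1 - I) + (0) + (-1 + I)] = 4/4 = 1
(Exp terms are combined using exp(i*s)*conj(exp(i*t)) = exp(i*(s-t)), and sums of them are collapsed using the identity that for every m > 1 the m distinct m-th roots of unity sum to 0, e.g. 1 + exp(2*I*pi/3) + exp(-2*I*pi/3) = 0.)
Dimension check: dim(rho) = sum (mult * dim) = 1*1 + 2*1 + 2*1 + 1*1 = 6 = chi_rho(e) = 6.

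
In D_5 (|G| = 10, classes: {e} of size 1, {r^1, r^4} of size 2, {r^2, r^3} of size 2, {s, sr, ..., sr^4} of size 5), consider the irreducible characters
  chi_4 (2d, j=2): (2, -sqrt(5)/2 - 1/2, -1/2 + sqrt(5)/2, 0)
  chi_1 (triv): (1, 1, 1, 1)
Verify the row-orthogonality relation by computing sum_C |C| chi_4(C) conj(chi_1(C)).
Sum = 0; so <chi_4, chi_1> = 0 (distinct irreducibles are orthogonal).

Proof sketch: Compute term by term over conjugacy classes (|C| * chi_4(C) * conj(chi_1(C))):
  1*(2)*conj(1) + 2*(-sqrt(5)/2 - 1/2)*conj(1) + 2*(-1/2 + sqrt(5)/2)*conj(1) + 5*(0)*conj(1)
  = (2) + (-sqrt(5) - 1) + (-1 + sqrt(5)) + (0)
  = 0.
Dividing by |G| = 10 gives 0/10 = 0, matching the row-orthogonality relation <chi_4, chi_1> = [chi_4 = chi_1].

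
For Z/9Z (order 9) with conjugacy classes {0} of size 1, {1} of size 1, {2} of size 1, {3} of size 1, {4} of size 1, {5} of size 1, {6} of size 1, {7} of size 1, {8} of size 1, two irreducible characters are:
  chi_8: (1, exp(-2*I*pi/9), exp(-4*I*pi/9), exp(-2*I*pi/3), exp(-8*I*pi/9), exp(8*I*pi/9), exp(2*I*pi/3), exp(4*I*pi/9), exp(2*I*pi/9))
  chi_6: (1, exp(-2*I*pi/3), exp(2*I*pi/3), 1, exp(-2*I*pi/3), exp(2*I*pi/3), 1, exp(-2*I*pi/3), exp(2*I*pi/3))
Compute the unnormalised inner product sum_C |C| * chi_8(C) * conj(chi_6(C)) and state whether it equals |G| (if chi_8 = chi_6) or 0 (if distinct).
Sum = 0; so <chi_8, chi_6> = 0 (distinct irreducibles are orthogonal).

Details: Compute term by term over conjugacy classes (|C| * chi_8(C) * conj(chi_6(C))):
  1*(1)*conj(1) + 1*(exp(-2*I*pi/9))*conj(exp(-2*I*pi/3)) + 1*(exp(-4*I*pi/9))*conj(exp(2*I*pi/3)) + 1*(exp(-2*I*pi/3))*conj(1) + 1*(exp(-8*I*pi/9))*conj(exp(-2*I*pi/3)) + 1*(exp(8*I*pi/9))*conj(exp(2*I*pi/3)) + 1*(exp(2*I*pi/3))*conj(1) + 1*(exp(4*I*pi/9))*conj(exp(-2*I*pi/3)) + 1*(exp(2*I*pi/9))*conj(exp(2*I*pi/3))
  = (1) + (exp(4*I*pi/9)) + (exp(8*I*pi/9)) + (exp(-2*I*pi/3)) + (exp(-2*I*pi/9)) + (exp(2*I*pi/9)) + (exp(2*I*pi/3)) + (exp(-8*I*pi/9)) + (exp(-4*I*pi/9))
  = 0.
(Exp terms are combined using exp(i*s)*conj(exp(i*t)) = exp(i*(s-t)), and sums of them are collapsed using the identity that for every m > 1 the m distinct m-th roots of unity sum to 0, e.g. 1 + exp(2*I*pi/3) + exp(-2*I*pi/3) = 0.)
Dividing by |G| = 9 gives 0/9 = 0, matching the row-orthogonality relation <chi_8, chi_6> = [chi_8 = chi_6].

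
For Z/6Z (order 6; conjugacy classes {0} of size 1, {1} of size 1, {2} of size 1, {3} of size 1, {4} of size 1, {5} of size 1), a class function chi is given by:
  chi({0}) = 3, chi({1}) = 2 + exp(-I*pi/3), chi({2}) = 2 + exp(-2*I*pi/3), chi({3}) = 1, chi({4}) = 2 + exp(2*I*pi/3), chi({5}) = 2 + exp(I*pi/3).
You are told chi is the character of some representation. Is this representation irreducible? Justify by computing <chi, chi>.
Not irreducible (reducible): <chi, chi> = 5 > 1.

Proof sketch: <chi, chi> = (1/|G|) sum_C |C| * |chi(C)|^2 = (1/6)[1*|3|^2 + 1*|2 + exp(-I*pi/3)|^2 + 1*|2 + exp(-2*I*pi/3)|^2 + 1*|1|^2 + 1*|2 + exp(2*I*pi/3)|^2 + 1*|2 + exp(I*pi/3)|^2]
  = (1/6)[(9) + (7) + (3) + (1) + (3) + (7)] = 30/6 = 5.
(Exp terms are combined using exp(i*s)*conj(exp(i*t)) = exp(i*(s-t)), and sums of them are collapsed using the identity that for every m > 1 the m distinct m-th roots of unity sum to 0, e.g. 1 + exp(2*I*pi/3) + exp(-2*I*pi/3) = 0.)
A character is irreducible iff <chi, chi> = 1, so this representation is reducible.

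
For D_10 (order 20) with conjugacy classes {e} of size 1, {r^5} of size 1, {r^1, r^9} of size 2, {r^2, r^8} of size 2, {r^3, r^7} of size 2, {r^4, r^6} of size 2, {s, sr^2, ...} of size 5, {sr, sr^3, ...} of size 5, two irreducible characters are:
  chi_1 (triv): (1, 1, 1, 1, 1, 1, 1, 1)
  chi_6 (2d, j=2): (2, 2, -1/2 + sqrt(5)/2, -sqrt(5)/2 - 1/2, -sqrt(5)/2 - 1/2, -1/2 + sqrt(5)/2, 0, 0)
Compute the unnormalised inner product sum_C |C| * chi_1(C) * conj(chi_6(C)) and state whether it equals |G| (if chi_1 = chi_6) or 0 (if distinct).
Sum = 0; so <chi_1, chi_6> = 0 (distinct irreducibles are orthogonal).

Solution. Compute term by term over conjugacy classes (|C| * chi_1(C) * conj(chi_6(C))):
  1*(1)*conj(2) + 1*(1)*conj(2) + 2*(1)*conj(-1/2 + sqrt(5)/2) + 2*(1)*conj(-sqrt(5)/2 - 1/2) + 2*(1)*conj(-sqrt(5)/2 - 1/2) + 2*(1)*conj(-1/2 + sqrt(5)/2) + 5*(1)*conj(0) + 5*(1)*conj(0)
  = (2) + (2) + (-1 + sqrt(5)) + (-sqrt(5) - 1) + (-sqrt(5) - 1) + (-1 + sqrt(5)) + (0) + (0)
  = 0.
Dividing by |G| = 20 gives 0/20 = 0, matching the row-orthogonality relation <chi_1, chi_6> = [chi_1 = chi_6].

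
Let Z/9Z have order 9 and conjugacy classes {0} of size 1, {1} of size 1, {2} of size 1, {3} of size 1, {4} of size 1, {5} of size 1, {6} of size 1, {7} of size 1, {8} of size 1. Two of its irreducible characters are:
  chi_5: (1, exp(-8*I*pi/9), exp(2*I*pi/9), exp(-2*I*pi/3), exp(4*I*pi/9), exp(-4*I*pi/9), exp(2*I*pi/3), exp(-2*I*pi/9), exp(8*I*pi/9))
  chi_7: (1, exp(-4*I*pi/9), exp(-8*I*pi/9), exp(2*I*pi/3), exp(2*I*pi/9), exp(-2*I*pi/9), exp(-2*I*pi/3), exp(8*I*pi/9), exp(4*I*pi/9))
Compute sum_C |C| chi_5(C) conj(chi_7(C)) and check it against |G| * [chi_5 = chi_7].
Sum = 0; so <chi_5, chi_7> = 0 (distinct irreducibles are orthogonal).

Reasoning: Compute term by term over conjugacy classes (|C| * chi_5(C) * conj(chi_7(C))):
  1*(1)*conj(1) + 1*(exp(-8*I*pi/9))*conj(exp(-4*I*pi/9)) + 1*(exp(2*I*pi/9))*conj(exp(-8*I*pi/9)) + 1*(exp(-2*I*pi/3))*conj(exp(2*I*pi/3)) + 1*(exp(4*I*pi/9))*conj(exp(2*I*pi/9)) + 1*(exp(-4*I*pi/9))*conj(exp(-2*I*pi/9)) + 1*(exp(2*I*pi/3))*conj(exp(-2*I*pi/3)) + 1*(exp(-2*I*pi/9))*conj(exp(8*I*pi/9)) + 1*(exp(8*I*pi/9))*conj(exp(4*I*pi/9))
  = (1) + (exp(-4*I*pi/9)) + (exp(-8*I*pi/9)) + (exp(2*I*pi/3)) + (exp(2*I*pi/9)) + (exp(-2*I*pi/9)) + (exp(-2*I*pi/3)) + (exp(8*I*pi/9)) + (exp(4*I*pi/9))
  = 0.
(Exp terms are combined using exp(i*s)*conj(exp(i*t)) = exp(i*(s-t)), and sums of them are collapsed using the identity that for every m > 1 the m distinct m-th roots of unity sum to 0, e.g. 1 + exp(2*I*pi/3) + exp(-2*I*pi/3) = 0.)
Dividing by |G| = 9 gives 0/9 = 0, matching the row-orthogonality relation <chi_5, chi_7> = [chi_5 = chi_7].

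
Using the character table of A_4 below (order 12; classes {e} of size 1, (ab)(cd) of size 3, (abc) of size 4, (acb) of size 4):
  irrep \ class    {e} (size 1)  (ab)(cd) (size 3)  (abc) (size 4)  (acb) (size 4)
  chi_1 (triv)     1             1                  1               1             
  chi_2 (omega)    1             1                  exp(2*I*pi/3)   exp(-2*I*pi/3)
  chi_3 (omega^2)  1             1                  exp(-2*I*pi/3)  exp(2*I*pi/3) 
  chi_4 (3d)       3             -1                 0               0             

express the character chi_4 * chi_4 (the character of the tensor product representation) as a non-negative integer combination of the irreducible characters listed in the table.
chi_4 tensor chi_4 = chi_1 + chi_2 + chi_3 + 2*chi_4 (all other irreducibles have multiplicity 0).

Derivation: The character of a tensor product is the pointwise product (chi_4 * chi_4)(C) = chi_4(C) * chi_4(C):
  {e}: (3)*(3), (ab)(cd): (-1)*(-1), (abc): (0)*(0), (acb): (0)*(0)
so (chi_4 * chi_4) takes values
  {e} -> 9, (ab)(cd) -> 1, (abc) -> 0, (acb) -> 0.
Now take the inner product of this character with each irreducible chi from the table, <chi_4*chi_4, chi> = (1/12) sum_C |C| (chi_4*chi_4)(C) conj(chi(C)):
  <chi_4*chi_4, chi_1> = (1/12)[1*(9)*conj(1) + 3*(1)*conj(1) + 4*(0)*conj(1) + 4*(0)*conj(1)]
      = (1/12)[(9) + (3) + (0) + (0)] = 12/12 = 1
  <chi_4*chi_4, chi_2> = (1/12)[1*(9)*conj(1) + 3*(1)*conj(1) + 4*(0)*conj(exp(2*I*pi/3)) + 4*(0)*conj(exp(-2*I*pi/3))]
      = (1/12)[(9) + (3) + (0) + (0)] = 12/12 = 1
  <chi_4*chi_4, chi_3> = (1/12)[1*(9)*conj(1) + 3*(1)*conj(1) + 4*(0)*conj(exp(-2*I*pi/3)) + 4*(0)*conj(exp(2*I*pi/3))]
      = (1/12)[(9) + (3) + (0) + (0)] = 12/12 = 1
  <chi_4*chi_4, chi_4> = (1/12)[1*(9)*conj(3) + 3*(1)*conj(-1) + 4*(0)*conj(0) + 4*(0)*conj(0)]
      = (1/12)[(27) + (-3) + (0) + (0)] = 24/12 = 2
(Exp terms are combined using exp(i*s)*conj(exp(i*t)) = exp(i*(s-t)), and sums of them are collapsed using the identity that for every m > 1 the m distinct m-th roots of unity sum to 0, e.g. 1 + exp(2*I*pi/3) + exp(-2*I*pi/3) = 0.)
Hence the multiplicities are chi_1: 1, chi_2: 1, chi_3: 1, chi_4: 2. Dimension check: dim(chi_4)*dim(chi_4) = 3*3 = 9 and sum (mult * dim) = 1*1 + 1*1 + 1*1 + 2*3 = 9.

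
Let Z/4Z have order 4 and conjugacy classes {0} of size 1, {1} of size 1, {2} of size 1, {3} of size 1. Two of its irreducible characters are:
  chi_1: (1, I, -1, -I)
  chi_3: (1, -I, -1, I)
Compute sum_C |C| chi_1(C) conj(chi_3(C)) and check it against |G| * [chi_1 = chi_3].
Sum = 0; so <chi_1, chi_3> = 0 (distinct irreducibles are orthogonal).

Details: Compute term by term over conjugacy classes (|C| * chi_1(C) * conj(chi_3(C))):
  1*(1)*conj(1) + 1*(I)*conj(-I) + 1*(-1)*conj(-1) + 1*(-I)*conj(I)
  = (1) + (-1) + (1) + (-1)
  = 0.
(Exp terms are combined using exp(i*s)*conj(exp(i*t)) = exp(i*(s-t)), and sums of them are collapsed using the identity that for every m > 1 the m distinct m-th roots of unity sum to 0, e.g. 1 + exp(2*I*pi/3) + exp(-2*I*pi/3) = 0.)
Dividing by |G| = 4 gives 0/4 = 0, matching the row-orthogonality relation <chi_1, chi_3> = [chi_1 = chi_3].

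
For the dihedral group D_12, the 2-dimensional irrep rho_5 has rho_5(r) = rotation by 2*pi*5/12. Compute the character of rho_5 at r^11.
chi_{rho_5}(r^11) = 2*cos(2*pi*5*11/12) = -sqrt(3)

Reasoning: rho_5(r^11) is rotation by angle 2*pi*5*11/12, whose trace is 2*cos(2*pi*5*11/12) = -sqrt(3).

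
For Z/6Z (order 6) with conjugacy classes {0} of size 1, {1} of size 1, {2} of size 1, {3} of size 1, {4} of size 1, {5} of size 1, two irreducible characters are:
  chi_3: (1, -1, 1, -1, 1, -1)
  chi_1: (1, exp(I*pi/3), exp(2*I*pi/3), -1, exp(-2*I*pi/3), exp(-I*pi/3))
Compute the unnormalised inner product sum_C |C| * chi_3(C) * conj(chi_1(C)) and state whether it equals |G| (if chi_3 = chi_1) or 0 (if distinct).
Sum = 0; so <chi_3, chi_1> = 0 (distinct irreducibles are orthogonal).

Solution. Compute term by term over conjugacy classes (|C| * chi_3(C) * conj(chi_1(C))):
  1*(1)*conj(1) + 1*(-1)*conj(exp(I*pi/3)) + 1*(1)*conj(exp(2*I*pi/3)) + 1*(-1)*conj(-1) + 1*(1)*conj(exp(-2*I*pi/3)) + 1*(-1)*conj(exp(-I*pi/3))
  = (1) + (-exp(-I*pi/3)) + (exp(-2*I*pi/3)) + (1) + (exp(2*I*pi/3)) + (-exp(I*pi/3))
  = 0.
(Exp terms are combined using exp(i*s)*conj(exp(i*t)) = exp(i*(s-t)), and sums of them are collapsed using the identity that for every m > 1 the m distinct m-th roots of unity sum to 0, e.g. 1 + exp(2*I*pi/3) + exp(-2*I*pi/3) = 0.)
Dividing by |G| = 6 gives 0/6 = 0, matching the row-orthogonality relation <chi_3, chi_1> = [chi_3 = chi_1].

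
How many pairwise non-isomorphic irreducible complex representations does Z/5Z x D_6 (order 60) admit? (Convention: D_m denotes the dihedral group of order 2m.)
30

Argument: The number of irreducible complex representations of a finite group equals its number of conjugacy classes. For a direct product, #classes(G x H) = #classes(G) * #classes(H). Z/5Z has 5 classes (abelian), D_6 has 6 classes, so 5 * 6 = 30, so Z/5Z x D_6 (order 60) has exactly 30 irreducible complex representations.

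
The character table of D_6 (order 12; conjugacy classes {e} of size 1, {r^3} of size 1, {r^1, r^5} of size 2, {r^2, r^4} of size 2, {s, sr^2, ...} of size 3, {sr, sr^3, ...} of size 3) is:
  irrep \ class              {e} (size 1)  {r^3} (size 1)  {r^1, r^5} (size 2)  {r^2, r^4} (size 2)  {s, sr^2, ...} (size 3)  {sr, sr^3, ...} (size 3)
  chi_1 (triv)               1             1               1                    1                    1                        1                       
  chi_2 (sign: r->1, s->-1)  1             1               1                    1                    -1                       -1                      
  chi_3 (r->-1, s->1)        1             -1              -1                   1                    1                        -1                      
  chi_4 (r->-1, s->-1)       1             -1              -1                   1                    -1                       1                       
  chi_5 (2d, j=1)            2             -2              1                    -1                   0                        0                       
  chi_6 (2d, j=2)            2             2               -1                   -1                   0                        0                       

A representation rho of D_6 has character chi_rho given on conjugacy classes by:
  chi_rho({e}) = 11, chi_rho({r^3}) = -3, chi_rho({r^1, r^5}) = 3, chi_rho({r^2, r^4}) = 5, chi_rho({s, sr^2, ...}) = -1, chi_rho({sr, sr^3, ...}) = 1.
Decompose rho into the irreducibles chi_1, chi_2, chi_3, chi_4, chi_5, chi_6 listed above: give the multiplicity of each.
Multiplicities: chi_1: 2, chi_2: 2, chi_3: 1, chi_4: 2, chi_5: 2, chi_6: 0.

Why: Use <chi_rho, chi> = (1/|G|) sum_C |C| * chi_rho(C) * conj(chi(C)) with |G| = 12 for each irreducible chi in the table:
  <chi_rho, chi_1> = (1/12)[1*(11)*conj(1) + 1*(-3)*conj(1) + 2*(3)*conj(1) + 2*(5)*conj(1) + 3*(-1)*conj(1) + 3*(1)*conj(1)]
      = (1/12)[(11) + (-3) + (6) + (10) + (-3) + (3)] = 24/12 = 2
  <chi_rho, chi_2> = (1/12)[1*(11)*conj(1) + 1*(-3)*conj(1) + 2*(3)*conj(1) + 2*(5)*conj(1) + 3*(-1)*conj(-1) + 3*(1)*conj(-1)]
      = (1/12)[(11) + (-3) + (6) + (10) + (3) + (-3)] = 24/12 = 2
  <chi_rho, chi_3> = (1/12)[1*(11)*conj(1) + 1*(-3)*conj(-1) + 2*(3)*conj(-1) + 2*(5)*conj(1) + 3*(-1)*conj(1) + 3*(1)*conj(-1)]
      = (1/12)[(11) + (3) + (-6) + (10) + (-3) + (-3)] = 12/12 = 1
  <chi_rho, chi_4> = (1/12)[1*(11)*conj(1) + 1*(-3)*conj(-1) + 2*(3)*conj(-1) + 2*(5)*conj(1) + 3*(-1)*conj(-1) + 3*(1)*conj(1)]
      = (1/12)[(11) + (3) + (-6) + (10) + (3) + (3)] = 24/12 = 2
  <chi_rho, chi_5> = (1/12)[1*(11)*conj(2) + 1*(-3)*conj(-2) + 2*(3)*conj(1) + 2*(5)*conj(-1) + 3*(-1)*conj(0) + 3*(1)*conj(0)]
      = (1/12)[(22) + (6) + (6) + (-10) + (0) + (0)] = 24/12 = 2
  <chi_rho, chi_6> = (1/12)[1*(11)*conj(2) + 1*(-3)*conj(2) + 2*(3)*conj(-1) + 2*(5)*conj(-1) + 3*(-1)*conj(0) + 3*(1)*conj(0)]
      = (1/12)[(22) + (-6) + (-6) + (-10) + (0) + (0)] = 0/12 = 0
Dimension check: dim(rho) = sum (mult * dim) = 2*1 + 2*1 + 1*1 + 2*1 + 2*2 + 0*2 = 11 = chi_rho(e) = 11.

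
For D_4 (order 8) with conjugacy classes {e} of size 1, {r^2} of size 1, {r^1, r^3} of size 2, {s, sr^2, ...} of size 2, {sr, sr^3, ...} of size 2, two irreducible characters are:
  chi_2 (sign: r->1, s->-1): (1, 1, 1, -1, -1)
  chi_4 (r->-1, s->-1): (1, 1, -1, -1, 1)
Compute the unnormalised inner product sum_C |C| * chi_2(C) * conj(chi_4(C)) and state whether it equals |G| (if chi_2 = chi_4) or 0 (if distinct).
Sum = 0; so <chi_2, chi_4> = 0 (distinct irreducibles are orthogonal).

Argument: Compute term by term over conjugacy classes (|C| * chi_2(C) * conj(chi_4(C))):
  1*(1)*conj(1) + 1*(1)*conj(1) + 2*(1)*conj(-1) + 2*(-1)*conj(-1) + 2*(-1)*conj(1)
  = (1) + (1) + (-2) + (2) + (-2)
  = 0.
Dividing by |G| = 8 gives 0/8 = 0, matching the row-orthogonality relation <chi_2, chi_4> = [chi_2 = chi_4].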